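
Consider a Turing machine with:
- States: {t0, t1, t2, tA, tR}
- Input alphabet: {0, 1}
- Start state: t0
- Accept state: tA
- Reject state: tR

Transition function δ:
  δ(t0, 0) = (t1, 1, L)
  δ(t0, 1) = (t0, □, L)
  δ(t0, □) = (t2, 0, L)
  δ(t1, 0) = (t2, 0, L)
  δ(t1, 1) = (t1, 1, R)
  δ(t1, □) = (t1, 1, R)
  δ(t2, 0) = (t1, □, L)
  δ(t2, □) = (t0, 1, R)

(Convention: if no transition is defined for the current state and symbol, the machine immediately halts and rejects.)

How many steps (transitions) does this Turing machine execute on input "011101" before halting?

Execution trace:
Initial: [t0]011101
Step 1: δ(t0, 0) = (t1, 1, L) → [t1]□111101
Step 2: δ(t1, □) = (t1, 1, R) → 1[t1]111101
Step 3: δ(t1, 1) = (t1, 1, R) → 11[t1]11101
Step 4: δ(t1, 1) = (t1, 1, R) → 111[t1]1101
Step 5: δ(t1, 1) = (t1, 1, R) → 1111[t1]101
Step 6: δ(t1, 1) = (t1, 1, R) → 11111[t1]01
Step 7: δ(t1, 0) = (t2, 0, L) → 1111[t2]101

No transition is defined for δ(t2, 1). By convention the machine halts and rejects.

The machine executed 7 steps before halting.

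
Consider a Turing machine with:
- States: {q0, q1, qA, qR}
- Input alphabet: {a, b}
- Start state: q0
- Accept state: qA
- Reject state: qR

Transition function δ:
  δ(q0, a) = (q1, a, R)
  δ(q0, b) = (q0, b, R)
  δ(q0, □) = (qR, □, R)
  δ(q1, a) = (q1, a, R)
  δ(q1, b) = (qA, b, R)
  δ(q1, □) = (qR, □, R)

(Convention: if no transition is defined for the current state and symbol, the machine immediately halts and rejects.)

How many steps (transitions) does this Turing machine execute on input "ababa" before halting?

Execution trace:
Initial: [q0]ababa
Step 1: δ(q0, a) = (q1, a, R) → a[q1]baba
Step 2: δ(q1, b) = (qA, b, R) → ab[qA]aba

The machine reaches the accept state qA and halts.

The machine executed 2 steps before halting.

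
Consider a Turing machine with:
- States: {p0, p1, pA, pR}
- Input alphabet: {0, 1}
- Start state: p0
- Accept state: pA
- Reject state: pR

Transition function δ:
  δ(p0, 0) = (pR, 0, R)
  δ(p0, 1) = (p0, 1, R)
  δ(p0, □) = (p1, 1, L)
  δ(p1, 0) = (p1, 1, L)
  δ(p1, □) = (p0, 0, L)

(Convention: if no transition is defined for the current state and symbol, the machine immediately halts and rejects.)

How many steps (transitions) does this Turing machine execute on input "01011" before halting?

Execution trace:
Initial: [p0]01011
Step 1: δ(p0, 0) = (pR, 0, R) → 0[pR]1011

The machine reaches the reject state pR and halts.

The machine executed 1 step before halting.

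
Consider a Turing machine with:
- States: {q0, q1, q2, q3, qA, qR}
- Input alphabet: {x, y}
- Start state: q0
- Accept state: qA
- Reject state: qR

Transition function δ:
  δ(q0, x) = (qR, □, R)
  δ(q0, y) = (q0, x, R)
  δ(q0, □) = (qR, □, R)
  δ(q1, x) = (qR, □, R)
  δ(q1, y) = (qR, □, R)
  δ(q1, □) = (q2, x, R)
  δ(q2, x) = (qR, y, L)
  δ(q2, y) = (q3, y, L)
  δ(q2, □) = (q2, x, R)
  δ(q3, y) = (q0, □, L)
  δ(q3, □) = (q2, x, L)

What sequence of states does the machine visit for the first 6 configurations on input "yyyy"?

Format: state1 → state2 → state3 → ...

Execution trace:
Initial: [q0]yyyy
Step 1: δ(q0, y) = (q0, x, R) → x[q0]yyy
Step 2: δ(q0, y) = (q0, x, R) → xx[q0]yy
Step 3: δ(q0, y) = (q0, x, R) → xxx[q0]y
Step 4: δ(q0, y) = (q0, x, R) → xxxx[q0]□
Step 5: δ(q0, □) = (qR, □, R) → xxxx□[qR]□

The machine reaches the reject state qR and halts.

State sequence: q0 → q0 → q0 → q0 → q0 → qR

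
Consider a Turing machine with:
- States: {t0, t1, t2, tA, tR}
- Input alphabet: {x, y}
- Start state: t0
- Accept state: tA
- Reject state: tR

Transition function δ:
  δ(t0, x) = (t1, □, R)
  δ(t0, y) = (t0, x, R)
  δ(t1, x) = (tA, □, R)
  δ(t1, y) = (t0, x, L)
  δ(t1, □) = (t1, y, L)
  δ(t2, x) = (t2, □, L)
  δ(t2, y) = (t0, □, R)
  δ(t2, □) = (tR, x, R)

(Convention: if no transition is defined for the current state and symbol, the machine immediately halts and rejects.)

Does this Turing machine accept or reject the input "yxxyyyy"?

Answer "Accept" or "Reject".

Execution trace:
Initial: [t0]yxxyyyy
Step 1: δ(t0, y) = (t0, x, R) → x[t0]xxyyyy
Step 2: δ(t0, x) = (t1, □, R) → x□[t1]xyyyy
Step 3: δ(t1, x) = (tA, □, R) → x□□[tA]yyyy

The machine reaches the accept state tA and halts.

Answer: Accept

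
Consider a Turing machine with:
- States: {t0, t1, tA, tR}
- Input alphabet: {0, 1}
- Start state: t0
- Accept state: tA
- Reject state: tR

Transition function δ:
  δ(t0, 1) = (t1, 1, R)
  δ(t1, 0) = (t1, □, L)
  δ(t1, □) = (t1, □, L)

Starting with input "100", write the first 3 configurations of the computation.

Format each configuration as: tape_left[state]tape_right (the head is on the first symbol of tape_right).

Transitions applied:
Step 1: δ(t0, 1) = (t1, 1, R)
Step 2: δ(t1, 0) = (t1, □, L)

The first 3 configurations are:
[t0]100 ⊢ 1[t1]00 ⊢ [t1]1□0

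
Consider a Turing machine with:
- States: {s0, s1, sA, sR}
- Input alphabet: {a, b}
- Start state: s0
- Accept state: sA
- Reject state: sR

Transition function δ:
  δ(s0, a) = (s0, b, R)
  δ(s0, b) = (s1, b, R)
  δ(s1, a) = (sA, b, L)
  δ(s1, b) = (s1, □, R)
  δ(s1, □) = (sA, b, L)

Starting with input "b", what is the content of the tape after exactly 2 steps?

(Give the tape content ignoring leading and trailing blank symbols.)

Execution trace:
Initial: [s0]b
Step 1: δ(s0, b) = (s1, b, R) → b[s1]□
Step 2: δ(s1, □) = (sA, b, L) → [sA]bb

The machine reaches the accept state sA and halts.

After 2 steps, the tape (ignoring leading/trailing blanks) is: bb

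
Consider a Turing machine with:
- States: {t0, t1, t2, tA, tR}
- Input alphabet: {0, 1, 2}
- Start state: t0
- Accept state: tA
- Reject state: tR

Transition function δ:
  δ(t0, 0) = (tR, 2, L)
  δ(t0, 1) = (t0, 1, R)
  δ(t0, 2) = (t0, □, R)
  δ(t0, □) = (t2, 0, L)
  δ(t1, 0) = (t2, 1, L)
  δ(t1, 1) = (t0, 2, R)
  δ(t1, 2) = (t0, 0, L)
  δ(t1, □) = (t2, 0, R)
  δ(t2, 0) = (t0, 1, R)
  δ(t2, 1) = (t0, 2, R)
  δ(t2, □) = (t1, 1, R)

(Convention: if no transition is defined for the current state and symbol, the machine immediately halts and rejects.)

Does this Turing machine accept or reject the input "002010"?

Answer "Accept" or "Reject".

Execution trace:
Initial: [t0]002010
Step 1: δ(t0, 0) = (tR, 2, L) → [tR]□202010

The machine reaches the reject state tR and halts.

Answer: Reject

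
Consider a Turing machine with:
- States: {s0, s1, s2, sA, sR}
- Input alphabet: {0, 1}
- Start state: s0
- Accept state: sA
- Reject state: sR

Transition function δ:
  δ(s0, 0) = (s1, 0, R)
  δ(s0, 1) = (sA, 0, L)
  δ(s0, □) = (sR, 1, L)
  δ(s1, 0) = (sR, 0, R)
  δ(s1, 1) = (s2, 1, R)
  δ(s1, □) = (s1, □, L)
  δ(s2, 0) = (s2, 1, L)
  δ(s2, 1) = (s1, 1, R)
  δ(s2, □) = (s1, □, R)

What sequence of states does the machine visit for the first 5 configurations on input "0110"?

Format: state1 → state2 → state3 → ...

Execution trace:
Initial: [s0]0110
Step 1: δ(s0, 0) = (s1, 0, R) → 0[s1]110
Step 2: δ(s1, 1) = (s2, 1, R) → 01[s2]10
Step 3: δ(s2, 1) = (s1, 1, R) → 011[s1]0
Step 4: δ(s1, 0) = (sR, 0, R) → 0110[sR]□

The machine reaches the reject state sR and halts.

State sequence: s0 → s1 → s2 → s1 → sR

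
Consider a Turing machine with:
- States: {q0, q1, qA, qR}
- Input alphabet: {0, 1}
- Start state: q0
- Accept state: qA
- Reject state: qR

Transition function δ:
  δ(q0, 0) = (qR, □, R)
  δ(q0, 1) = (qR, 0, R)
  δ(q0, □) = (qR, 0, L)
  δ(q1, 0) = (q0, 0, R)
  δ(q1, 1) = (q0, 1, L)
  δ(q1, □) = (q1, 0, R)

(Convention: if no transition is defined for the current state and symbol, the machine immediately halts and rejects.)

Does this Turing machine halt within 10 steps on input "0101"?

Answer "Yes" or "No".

Execution trace:
Initial: [q0]0101
Step 1: δ(q0, 0) = (qR, □, R) → □[qR]101

The machine reaches the reject state qR and halts.
The machine halted after 1 step (within the 10-step bound).

Answer: Yes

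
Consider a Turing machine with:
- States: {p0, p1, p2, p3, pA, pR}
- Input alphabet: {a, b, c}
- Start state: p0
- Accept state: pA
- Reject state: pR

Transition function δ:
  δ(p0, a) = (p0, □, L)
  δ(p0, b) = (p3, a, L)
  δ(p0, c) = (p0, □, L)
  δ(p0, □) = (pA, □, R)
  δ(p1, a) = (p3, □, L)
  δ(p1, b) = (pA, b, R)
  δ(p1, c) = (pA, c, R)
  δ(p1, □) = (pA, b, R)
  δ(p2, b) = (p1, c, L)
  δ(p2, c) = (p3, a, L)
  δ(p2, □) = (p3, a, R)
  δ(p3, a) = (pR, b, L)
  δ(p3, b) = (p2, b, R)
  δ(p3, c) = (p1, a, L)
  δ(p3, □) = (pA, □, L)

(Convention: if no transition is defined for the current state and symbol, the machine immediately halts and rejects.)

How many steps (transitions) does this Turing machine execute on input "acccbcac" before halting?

Execution trace:
Initial: [p0]acccbcac
Step 1: δ(p0, a) = (p0, □, L) → [p0]□□cccbcac
Step 2: δ(p0, □) = (pA, □, R) → □[pA]□cccbcac

The machine reaches the accept state pA and halts.

The machine executed 2 steps before halting.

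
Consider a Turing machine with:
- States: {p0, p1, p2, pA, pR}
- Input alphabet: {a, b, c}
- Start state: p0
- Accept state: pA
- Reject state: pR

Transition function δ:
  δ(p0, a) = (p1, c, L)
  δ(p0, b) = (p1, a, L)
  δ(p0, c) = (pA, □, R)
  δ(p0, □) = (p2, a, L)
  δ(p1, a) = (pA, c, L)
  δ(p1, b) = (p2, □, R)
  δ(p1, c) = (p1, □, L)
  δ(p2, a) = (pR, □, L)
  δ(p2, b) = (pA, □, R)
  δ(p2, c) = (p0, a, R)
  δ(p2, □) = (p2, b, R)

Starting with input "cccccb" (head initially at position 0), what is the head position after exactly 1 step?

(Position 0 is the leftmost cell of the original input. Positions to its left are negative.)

Execution trace (head position shown):
Step 0: [p0]cccccb  (head at position 0)
Step 1: move right → □[pA]ccccb  (head at position 1)

After 1 step, the head is at position 1.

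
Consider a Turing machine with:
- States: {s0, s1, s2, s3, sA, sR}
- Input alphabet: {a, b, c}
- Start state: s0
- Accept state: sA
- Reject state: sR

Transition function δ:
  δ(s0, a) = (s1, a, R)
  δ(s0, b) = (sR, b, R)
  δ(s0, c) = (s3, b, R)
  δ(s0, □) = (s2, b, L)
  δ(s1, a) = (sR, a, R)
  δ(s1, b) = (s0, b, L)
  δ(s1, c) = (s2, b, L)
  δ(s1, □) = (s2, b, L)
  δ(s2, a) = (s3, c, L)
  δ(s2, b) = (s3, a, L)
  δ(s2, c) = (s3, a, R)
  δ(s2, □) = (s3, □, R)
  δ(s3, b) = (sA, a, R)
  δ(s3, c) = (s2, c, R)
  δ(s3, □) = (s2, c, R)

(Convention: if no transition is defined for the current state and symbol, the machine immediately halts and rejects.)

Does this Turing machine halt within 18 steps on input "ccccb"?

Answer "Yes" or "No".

Execution trace:
Initial: [s0]ccccb
Step 1: δ(s0, c) = (s3, b, R) → b[s3]cccb
Step 2: δ(s3, c) = (s2, c, R) → bc[s2]ccb
Step 3: δ(s2, c) = (s3, a, R) → bca[s3]cb
Step 4: δ(s3, c) = (s2, c, R) → bcac[s2]b
Step 5: δ(s2, b) = (s3, a, L) → bca[s3]ca
Step 6: δ(s3, c) = (s2, c, R) → bcac[s2]a
Step 7: δ(s2, a) = (s3, c, L) → bca[s3]cc
Step 8: δ(s3, c) = (s2, c, R) → bcac[s2]c
Step 9: δ(s2, c) = (s3, a, R) → bcaca[s3]□
Step 10: δ(s3, □) = (s2, c, R) → bcacac[s2]□
Step 11: δ(s2, □) = (s3, □, R) → bcacac□[s3]□
Step 12: δ(s3, □) = (s2, c, R) → bcacac□c[s2]□
Step 13: δ(s2, □) = (s3, □, R) → bcacac□c□[s3]□
Step 14: δ(s3, □) = (s2, c, R) → bcacac□c□c[s2]□
Step 15: δ(s2, □) = (s3, □, R) → bcacac□c□c□[s3]□
Step 16: δ(s3, □) = (s2, c, R) → bcacac□c□c□c[s2]□
Step 17: δ(s2, □) = (s3, □, R) → bcacac□c□c□c□[s3]□
Step 18: δ(s3, □) = (s2, c, R) → bcacac□c□c□c□c[s2]□

The machine has not reached a halting state after 18 steps.
The machine did not halt within the 18-step bound.

Answer: No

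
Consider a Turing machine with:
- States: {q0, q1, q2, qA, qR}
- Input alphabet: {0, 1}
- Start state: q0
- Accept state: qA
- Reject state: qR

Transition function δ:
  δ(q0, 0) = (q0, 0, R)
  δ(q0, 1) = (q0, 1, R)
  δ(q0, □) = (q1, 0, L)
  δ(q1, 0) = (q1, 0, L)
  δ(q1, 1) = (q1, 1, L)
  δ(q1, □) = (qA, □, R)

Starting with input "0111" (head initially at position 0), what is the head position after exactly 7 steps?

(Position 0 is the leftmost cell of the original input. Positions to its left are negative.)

Execution trace (head position shown):
Step 0: [q0]0111  (head at position 0)
Step 1: move right → 0[q0]111  (head at position 1)
Step 2: move right → 01[q0]11  (head at position 2)
Step 3: move right → 011[q0]1  (head at position 3)
Step 4: move right → 0111[q0]□  (head at position 4)
Step 5: move left → 011[q1]10  (head at position 3)
Step 6: move left → 01[q1]110  (head at position 2)
Step 7: move left → 0[q1]1110  (head at position 1)

After 7 steps, the head is at position 1.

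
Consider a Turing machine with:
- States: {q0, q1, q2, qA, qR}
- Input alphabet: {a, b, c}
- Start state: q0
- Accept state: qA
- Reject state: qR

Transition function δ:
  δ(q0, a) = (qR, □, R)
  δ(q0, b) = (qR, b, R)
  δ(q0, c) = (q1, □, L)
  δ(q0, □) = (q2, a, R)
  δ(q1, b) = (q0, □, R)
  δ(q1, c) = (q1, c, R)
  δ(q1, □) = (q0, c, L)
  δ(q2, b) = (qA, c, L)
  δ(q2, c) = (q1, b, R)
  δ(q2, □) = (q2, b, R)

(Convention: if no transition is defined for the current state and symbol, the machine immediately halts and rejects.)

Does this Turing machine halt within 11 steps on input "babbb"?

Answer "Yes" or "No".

Execution trace:
Initial: [q0]babbb
Step 1: δ(q0, b) = (qR, b, R) → b[qR]abbb

The machine reaches the reject state qR and halts.
The machine halted after 1 step (within the 11-step bound).

Answer: Yes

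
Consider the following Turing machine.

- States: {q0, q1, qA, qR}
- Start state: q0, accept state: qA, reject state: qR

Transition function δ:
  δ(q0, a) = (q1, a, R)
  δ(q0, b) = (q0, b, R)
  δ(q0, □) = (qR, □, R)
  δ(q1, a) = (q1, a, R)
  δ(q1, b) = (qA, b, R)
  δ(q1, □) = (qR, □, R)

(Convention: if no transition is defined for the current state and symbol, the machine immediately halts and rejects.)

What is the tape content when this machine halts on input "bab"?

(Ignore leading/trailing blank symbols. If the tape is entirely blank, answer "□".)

Execution trace:
Initial: [q0]bab
Step 1: δ(q0, b) = (q0, b, R) → b[q0]ab
Step 2: δ(q0, a) = (q1, a, R) → ba[q1]b
Step 3: δ(q1, b) = (qA, b, R) → bab[qA]□

The machine reaches the accept state qA and halts.

Final tape (ignoring leading/trailing blanks): bab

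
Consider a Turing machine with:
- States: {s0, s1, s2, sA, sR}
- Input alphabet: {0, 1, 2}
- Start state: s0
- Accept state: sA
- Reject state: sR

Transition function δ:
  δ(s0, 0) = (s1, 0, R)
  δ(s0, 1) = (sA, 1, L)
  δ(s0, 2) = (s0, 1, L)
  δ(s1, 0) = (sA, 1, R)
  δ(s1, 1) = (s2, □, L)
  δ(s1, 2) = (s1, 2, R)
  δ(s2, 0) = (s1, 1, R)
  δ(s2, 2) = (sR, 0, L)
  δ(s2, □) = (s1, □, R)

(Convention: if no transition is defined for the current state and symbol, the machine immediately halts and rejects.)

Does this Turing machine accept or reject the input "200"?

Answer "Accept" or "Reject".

Execution trace:
Initial: [s0]200
Step 1: δ(s0, 2) = (s0, 1, L) → [s0]□100

No transition is defined for δ(s0, □). By convention the machine halts and rejects.

Answer: Reject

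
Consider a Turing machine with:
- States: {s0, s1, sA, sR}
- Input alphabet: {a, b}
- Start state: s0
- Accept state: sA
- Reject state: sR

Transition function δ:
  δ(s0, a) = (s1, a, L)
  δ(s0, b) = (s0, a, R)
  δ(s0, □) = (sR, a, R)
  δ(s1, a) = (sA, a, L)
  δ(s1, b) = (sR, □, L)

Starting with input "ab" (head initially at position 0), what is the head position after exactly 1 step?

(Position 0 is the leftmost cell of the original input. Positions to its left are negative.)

Execution trace (head position shown):
Step 0: [s0]ab  (head at position 0)
Step 1: move left → [s1]□ab  (head at position -1)

After 1 step, the head is at position -1.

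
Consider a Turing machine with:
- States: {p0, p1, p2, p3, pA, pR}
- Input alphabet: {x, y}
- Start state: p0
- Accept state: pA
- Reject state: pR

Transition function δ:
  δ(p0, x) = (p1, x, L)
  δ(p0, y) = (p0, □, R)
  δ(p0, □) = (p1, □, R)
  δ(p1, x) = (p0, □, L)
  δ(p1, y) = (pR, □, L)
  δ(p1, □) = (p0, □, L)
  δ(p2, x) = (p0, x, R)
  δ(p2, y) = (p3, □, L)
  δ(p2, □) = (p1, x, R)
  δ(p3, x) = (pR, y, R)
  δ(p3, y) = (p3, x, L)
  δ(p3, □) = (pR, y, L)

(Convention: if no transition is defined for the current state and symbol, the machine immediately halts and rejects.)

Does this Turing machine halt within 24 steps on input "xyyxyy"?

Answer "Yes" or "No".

Execution trace:
Initial: [p0]xyyxyy
Step 1: δ(p0, x) = (p1, x, L) → [p1]□xyyxyy
Step 2: δ(p1, □) = (p0, □, L) → [p0]□□xyyxyy
Step 3: δ(p0, □) = (p1, □, R) → □[p1]□xyyxyy
Step 4: δ(p1, □) = (p0, □, L) → [p0]□□xyyxyy
Step 5: δ(p0, □) = (p1, □, R) → □[p1]□xyyxyy
Step 6: δ(p1, □) = (p0, □, L) → [p0]□□xyyxyy
Step 7: δ(p0, □) = (p1, □, R) → □[p1]□xyyxyy
Step 8: δ(p1, □) = (p0, □, L) → [p0]□□xyyxyy
Step 9: δ(p0, □) = (p1, □, R) → □[p1]□xyyxyy
Step 10: δ(p1, □) = (p0, □, L) → [p0]□□xyyxyy
Step 11: δ(p0, □) = (p1, □, R) → □[p1]□xyyxyy
Step 12: δ(p1, □) = (p0, □, L) → [p0]□□xyyxyy
Step 13: δ(p0, □) = (p1, □, R) → □[p1]□xyyxyy
Step 14: δ(p1, □) = (p0, □, L) → [p0]□□xyyxyy
Step 15: δ(p0, □) = (p1, □, R) → □[p1]□xyyxyy
Step 16: δ(p1, □) = (p0, □, L) → [p0]□□xyyxyy
Step 17: δ(p0, □) = (p1, □, R) → □[p1]□xyyxyy
Step 18: δ(p1, □) = (p0, □, L) → [p0]□□xyyxyy
Step 19: δ(p0, □) = (p1, □, R) → □[p1]□xyyxyy
Step 20: δ(p1, □) = (p0, □, L) → [p0]□□xyyxyy
Step 21: δ(p0, □) = (p1, □, R) → □[p1]□xyyxyy
Step 22: δ(p1, □) = (p0, □, L) → [p0]□□xyyxyy
Step 23: δ(p0, □) = (p1, □, R) → □[p1]□xyyxyy
Step 24: δ(p1, □) = (p0, □, L) → [p0]□□xyyxyy

The machine has not reached a halting state after 24 steps.
The machine did not halt within the 24-step bound.

Answer: No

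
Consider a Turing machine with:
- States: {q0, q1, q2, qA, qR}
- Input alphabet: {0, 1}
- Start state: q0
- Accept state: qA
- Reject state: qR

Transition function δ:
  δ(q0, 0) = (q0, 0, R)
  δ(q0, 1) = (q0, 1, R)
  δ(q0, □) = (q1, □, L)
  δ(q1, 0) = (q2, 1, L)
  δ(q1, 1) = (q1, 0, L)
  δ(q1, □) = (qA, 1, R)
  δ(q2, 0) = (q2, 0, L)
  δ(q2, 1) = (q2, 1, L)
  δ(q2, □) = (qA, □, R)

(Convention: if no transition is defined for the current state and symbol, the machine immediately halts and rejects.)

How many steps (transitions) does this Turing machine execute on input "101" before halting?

Execution trace:
Initial: [q0]101
Step 1: δ(q0, 1) = (q0, 1, R) → 1[q0]01
Step 2: δ(q0, 0) = (q0, 0, R) → 10[q0]1
Step 3: δ(q0, 1) = (q0, 1, R) → 101[q0]□
Step 4: δ(q0, □) = (q1, □, L) → 10[q1]1□
Step 5: δ(q1, 1) = (q1, 0, L) → 1[q1]00□
Step 6: δ(q1, 0) = (q2, 1, L) → [q2]110□
Step 7: δ(q2, 1) = (q2, 1, L) → [q2]□110□
Step 8: δ(q2, □) = (qA, □, R) → □[qA]110□

The machine reaches the accept state qA and halts.

The machine executed 8 steps before halting.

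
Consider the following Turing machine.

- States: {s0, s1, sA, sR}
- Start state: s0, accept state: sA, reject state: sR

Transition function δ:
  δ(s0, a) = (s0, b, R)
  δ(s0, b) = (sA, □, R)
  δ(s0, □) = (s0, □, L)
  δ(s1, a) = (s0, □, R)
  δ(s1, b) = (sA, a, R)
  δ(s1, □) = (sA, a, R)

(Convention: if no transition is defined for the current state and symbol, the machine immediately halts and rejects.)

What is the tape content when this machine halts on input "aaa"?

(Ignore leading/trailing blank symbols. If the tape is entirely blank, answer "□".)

Execution trace:
Initial: [s0]aaa
Step 1: δ(s0, a) = (s0, b, R) → b[s0]aa
Step 2: δ(s0, a) = (s0, b, R) → bb[s0]a
Step 3: δ(s0, a) = (s0, b, R) → bbb[s0]□
Step 4: δ(s0, □) = (s0, □, L) → bb[s0]b□
Step 5: δ(s0, b) = (sA, □, R) → bb□[sA]□

The machine reaches the accept state sA and halts.

Final tape (ignoring leading/trailing blanks): bb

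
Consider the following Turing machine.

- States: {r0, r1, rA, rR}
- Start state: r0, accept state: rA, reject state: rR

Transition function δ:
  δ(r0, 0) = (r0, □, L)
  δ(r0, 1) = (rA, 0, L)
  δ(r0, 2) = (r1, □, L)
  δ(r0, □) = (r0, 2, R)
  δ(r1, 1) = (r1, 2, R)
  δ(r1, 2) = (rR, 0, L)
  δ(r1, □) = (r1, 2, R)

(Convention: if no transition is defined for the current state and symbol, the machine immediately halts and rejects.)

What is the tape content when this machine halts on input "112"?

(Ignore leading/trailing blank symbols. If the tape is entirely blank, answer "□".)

Execution trace:
Initial: [r0]112
Step 1: δ(r0, 1) = (rA, 0, L) → [rA]□012

The machine reaches the accept state rA and halts.

Final tape (ignoring leading/trailing blanks): 012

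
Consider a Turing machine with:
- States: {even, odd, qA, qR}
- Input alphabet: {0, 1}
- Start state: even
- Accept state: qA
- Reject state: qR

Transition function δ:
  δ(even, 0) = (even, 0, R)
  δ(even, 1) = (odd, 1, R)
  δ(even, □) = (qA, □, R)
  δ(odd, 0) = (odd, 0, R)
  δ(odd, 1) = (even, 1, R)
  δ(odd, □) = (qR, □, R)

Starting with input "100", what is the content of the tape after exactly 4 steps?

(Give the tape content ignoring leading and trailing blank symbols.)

Execution trace:
Initial: [even]100
Step 1: δ(even, 1) = (odd, 1, R) → 1[odd]00
Step 2: δ(odd, 0) = (odd, 0, R) → 10[odd]0
Step 3: δ(odd, 0) = (odd, 0, R) → 100[odd]□
Step 4: δ(odd, □) = (qR, □, R) → 100□[qR]□

The machine reaches the reject state qR and halts.

After 4 steps, the tape (ignoring leading/trailing blanks) is: 100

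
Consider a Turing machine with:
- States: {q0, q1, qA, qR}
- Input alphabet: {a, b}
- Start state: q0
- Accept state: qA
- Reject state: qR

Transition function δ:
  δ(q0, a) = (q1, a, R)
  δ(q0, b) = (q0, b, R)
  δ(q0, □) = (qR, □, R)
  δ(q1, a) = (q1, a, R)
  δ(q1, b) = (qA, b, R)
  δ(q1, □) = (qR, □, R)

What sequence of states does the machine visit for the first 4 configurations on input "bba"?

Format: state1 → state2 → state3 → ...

Execution trace:
Initial: [q0]bba
Step 1: δ(q0, b) = (q0, b, R) → b[q0]ba
Step 2: δ(q0, b) = (q0, b, R) → bb[q0]a
Step 3: δ(q0, a) = (q1, a, R) → bba[q1]□

State sequence: q0 → q0 → q0 → q1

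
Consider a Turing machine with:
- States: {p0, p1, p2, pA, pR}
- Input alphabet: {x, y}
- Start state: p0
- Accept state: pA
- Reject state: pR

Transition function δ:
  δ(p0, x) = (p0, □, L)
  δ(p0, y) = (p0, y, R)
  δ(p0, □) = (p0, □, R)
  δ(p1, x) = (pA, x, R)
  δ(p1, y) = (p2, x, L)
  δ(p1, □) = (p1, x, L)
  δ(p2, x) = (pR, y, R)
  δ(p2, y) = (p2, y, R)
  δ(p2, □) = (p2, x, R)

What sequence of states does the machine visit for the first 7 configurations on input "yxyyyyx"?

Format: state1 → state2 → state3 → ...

Execution trace:
Initial: [p0]yxyyyyx
Step 1: δ(p0, y) = (p0, y, R) → y[p0]xyyyyx
Step 2: δ(p0, x) = (p0, □, L) → [p0]y□yyyyx
Step 3: δ(p0, y) = (p0, y, R) → y[p0]□yyyyx
Step 4: δ(p0, □) = (p0, □, R) → y□[p0]yyyyx
Step 5: δ(p0, y) = (p0, y, R) → y□y[p0]yyyx
Step 6: δ(p0, y) = (p0, y, R) → y□yy[p0]yyx

State sequence: p0 → p0 → p0 → p0 → p0 → p0 → p0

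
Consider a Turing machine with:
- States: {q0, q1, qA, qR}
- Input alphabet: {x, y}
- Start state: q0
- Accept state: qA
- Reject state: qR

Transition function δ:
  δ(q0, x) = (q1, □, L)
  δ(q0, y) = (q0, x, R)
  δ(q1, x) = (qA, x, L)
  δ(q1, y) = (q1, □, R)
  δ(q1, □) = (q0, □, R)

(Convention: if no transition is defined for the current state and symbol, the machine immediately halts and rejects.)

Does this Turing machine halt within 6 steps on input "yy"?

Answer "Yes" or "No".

Execution trace:
Initial: [q0]yy
Step 1: δ(q0, y) = (q0, x, R) → x[q0]y
Step 2: δ(q0, y) = (q0, x, R) → xx[q0]□

No transition is defined for δ(q0, □). By convention the machine halts and rejects.
The machine halted after 2 steps (within the 6-step bound).

Answer: Yes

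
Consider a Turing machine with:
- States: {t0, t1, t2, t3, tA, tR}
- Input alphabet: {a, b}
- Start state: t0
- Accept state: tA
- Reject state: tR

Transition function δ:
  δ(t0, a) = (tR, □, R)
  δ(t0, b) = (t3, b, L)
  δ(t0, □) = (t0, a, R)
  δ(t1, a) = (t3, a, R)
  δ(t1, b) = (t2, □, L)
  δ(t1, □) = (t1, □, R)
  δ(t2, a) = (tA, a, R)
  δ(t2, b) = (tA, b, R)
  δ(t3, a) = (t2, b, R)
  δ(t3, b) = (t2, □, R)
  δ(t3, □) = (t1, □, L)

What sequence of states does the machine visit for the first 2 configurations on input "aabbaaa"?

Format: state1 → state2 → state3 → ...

Execution trace:
Initial: [t0]aabbaaa
Step 1: δ(t0, a) = (tR, □, R) → □[tR]abbaaa

The machine reaches the reject state tR and halts.

State sequence: t0 → tR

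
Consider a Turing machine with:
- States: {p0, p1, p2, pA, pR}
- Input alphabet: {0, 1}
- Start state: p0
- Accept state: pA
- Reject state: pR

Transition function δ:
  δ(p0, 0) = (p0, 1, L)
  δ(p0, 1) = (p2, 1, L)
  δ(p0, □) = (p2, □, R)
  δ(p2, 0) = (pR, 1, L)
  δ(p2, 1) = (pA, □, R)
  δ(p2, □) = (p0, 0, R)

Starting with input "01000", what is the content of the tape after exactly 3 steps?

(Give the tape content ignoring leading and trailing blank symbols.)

Execution trace:
Initial: [p0]01000
Step 1: δ(p0, 0) = (p0, 1, L) → [p0]□11000
Step 2: δ(p0, □) = (p2, □, R) → □[p2]11000
Step 3: δ(p2, 1) = (pA, □, R) → □□[pA]1000

The machine reaches the accept state pA and halts.

After 3 steps, the tape (ignoring leading/trailing blanks) is: 1000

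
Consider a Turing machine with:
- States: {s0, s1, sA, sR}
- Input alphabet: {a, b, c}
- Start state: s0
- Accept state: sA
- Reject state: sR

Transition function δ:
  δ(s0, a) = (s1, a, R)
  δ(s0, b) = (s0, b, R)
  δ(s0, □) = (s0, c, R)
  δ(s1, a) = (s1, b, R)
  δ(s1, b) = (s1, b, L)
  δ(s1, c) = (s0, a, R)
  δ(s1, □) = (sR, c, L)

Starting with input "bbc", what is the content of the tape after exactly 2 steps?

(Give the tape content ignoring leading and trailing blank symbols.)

Execution trace:
Initial: [s0]bbc
Step 1: δ(s0, b) = (s0, b, R) → b[s0]bc
Step 2: δ(s0, b) = (s0, b, R) → bb[s0]c

No transition is defined for δ(s0, c). By convention the machine halts and rejects.

After 2 steps, the tape (ignoring leading/trailing blanks) is: bbc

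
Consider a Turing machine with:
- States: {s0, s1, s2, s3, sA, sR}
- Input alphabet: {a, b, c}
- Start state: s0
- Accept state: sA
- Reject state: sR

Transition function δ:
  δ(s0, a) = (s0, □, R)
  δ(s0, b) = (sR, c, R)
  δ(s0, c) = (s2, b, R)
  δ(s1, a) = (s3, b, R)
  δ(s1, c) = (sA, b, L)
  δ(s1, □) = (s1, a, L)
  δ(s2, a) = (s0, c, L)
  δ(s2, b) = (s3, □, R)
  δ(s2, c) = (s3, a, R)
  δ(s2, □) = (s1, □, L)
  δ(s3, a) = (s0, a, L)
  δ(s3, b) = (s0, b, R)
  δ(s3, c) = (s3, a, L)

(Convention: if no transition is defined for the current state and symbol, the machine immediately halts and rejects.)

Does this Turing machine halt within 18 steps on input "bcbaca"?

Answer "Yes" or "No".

Execution trace:
Initial: [s0]bcbaca
Step 1: δ(s0, b) = (sR, c, R) → c[sR]cbaca

The machine reaches the reject state sR and halts.
The machine halted after 1 step (within the 18-step bound).

Answer: Yes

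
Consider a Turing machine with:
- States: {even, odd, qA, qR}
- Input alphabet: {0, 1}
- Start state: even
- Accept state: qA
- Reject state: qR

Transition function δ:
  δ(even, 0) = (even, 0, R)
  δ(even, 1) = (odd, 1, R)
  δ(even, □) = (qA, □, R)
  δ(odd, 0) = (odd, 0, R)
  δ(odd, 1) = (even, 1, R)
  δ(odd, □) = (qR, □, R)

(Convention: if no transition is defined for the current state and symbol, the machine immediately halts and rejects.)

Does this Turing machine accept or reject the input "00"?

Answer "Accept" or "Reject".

Execution trace:
Initial: [even]00
Step 1: δ(even, 0) = (even, 0, R) → 0[even]0
Step 2: δ(even, 0) = (even, 0, R) → 00[even]□
Step 3: δ(even, □) = (qA, □, R) → 00□[qA]□

The machine reaches the accept state qA and halts.

Answer: Accept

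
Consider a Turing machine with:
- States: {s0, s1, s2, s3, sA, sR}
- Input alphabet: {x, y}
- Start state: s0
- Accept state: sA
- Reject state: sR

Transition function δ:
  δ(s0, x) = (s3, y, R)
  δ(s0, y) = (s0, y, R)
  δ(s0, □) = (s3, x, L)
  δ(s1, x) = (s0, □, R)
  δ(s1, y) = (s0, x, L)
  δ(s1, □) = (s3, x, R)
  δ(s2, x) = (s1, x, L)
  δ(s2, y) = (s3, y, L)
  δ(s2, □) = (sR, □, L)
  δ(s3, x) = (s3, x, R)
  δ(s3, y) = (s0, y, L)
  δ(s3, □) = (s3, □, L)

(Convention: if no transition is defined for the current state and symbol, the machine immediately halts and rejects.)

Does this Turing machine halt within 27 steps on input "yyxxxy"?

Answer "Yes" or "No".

Execution trace:
Initial: [s0]yyxxxy
Step 1: δ(s0, y) = (s0, y, R) → y[s0]yxxxy
Step 2: δ(s0, y) = (s0, y, R) → yy[s0]xxxy
Step 3: δ(s0, x) = (s3, y, R) → yyy[s3]xxy
Step 4: δ(s3, x) = (s3, x, R) → yyyx[s3]xy
Step 5: δ(s3, x) = (s3, x, R) → yyyxx[s3]y
Step 6: δ(s3, y) = (s0, y, L) → yyyx[s0]xy
Step 7: δ(s0, x) = (s3, y, R) → yyyxy[s3]y
Step 8: δ(s3, y) = (s0, y, L) → yyyx[s0]yy
Step 9: δ(s0, y) = (s0, y, R) → yyyxy[s0]y
Step 10: δ(s0, y) = (s0, y, R) → yyyxyy[s0]□
Step 11: δ(s0, □) = (s3, x, L) → yyyxy[s3]yx
Step 12: δ(s3, y) = (s0, y, L) → yyyx[s0]yyx
Step 13: δ(s0, y) = (s0, y, R) → yyyxy[s0]yx
Step 14: δ(s0, y) = (s0, y, R) → yyyxyy[s0]x
Step 15: δ(s0, x) = (s3, y, R) → yyyxyyy[s3]□
Step 16: δ(s3, □) = (s3, □, L) → yyyxyy[s3]y□
Step 17: δ(s3, y) = (s0, y, L) → yyyxy[s0]yy□
Step 18: δ(s0, y) = (s0, y, R) → yyyxyy[s0]y□
Step 19: δ(s0, y) = (s0, y, R) → yyyxyyy[s0]□
Step 20: δ(s0, □) = (s3, x, L) → yyyxyy[s3]yx
Step 21: δ(s3, y) = (s0, y, L) → yyyxy[s0]yyx
Step 22: δ(s0, y) = (s0, y, R) → yyyxyy[s0]yx
Step 23: δ(s0, y) = (s0, y, R) → yyyxyyy[s0]x
Step 24: δ(s0, x) = (s3, y, R) → yyyxyyyy[s3]□
Step 25: δ(s3, □) = (s3, □, L) → yyyxyyy[s3]y□
Step 26: δ(s3, y) = (s0, y, L) → yyyxyy[s0]yy□
Step 27: δ(s0, y) = (s0, y, R) → yyyxyyy[s0]y□

The machine has not reached a halting state after 27 steps.
The machine did not halt within the 27-step bound.

Answer: No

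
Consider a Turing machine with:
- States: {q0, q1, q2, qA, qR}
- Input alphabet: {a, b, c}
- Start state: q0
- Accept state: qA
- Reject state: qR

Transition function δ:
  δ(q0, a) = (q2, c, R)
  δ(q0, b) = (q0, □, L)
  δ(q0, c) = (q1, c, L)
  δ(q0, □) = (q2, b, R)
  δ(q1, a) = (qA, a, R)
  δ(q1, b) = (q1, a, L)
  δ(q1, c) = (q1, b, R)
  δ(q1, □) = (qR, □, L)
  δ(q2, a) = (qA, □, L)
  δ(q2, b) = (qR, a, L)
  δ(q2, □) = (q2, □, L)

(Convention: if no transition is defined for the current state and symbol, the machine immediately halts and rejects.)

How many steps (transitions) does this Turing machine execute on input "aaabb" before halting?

Execution trace:
Initial: [q0]aaabb
Step 1: δ(q0, a) = (q2, c, R) → c[q2]aabb
Step 2: δ(q2, a) = (qA, □, L) → [qA]c□abb

The machine reaches the accept state qA and halts.

The machine executed 2 steps before halting.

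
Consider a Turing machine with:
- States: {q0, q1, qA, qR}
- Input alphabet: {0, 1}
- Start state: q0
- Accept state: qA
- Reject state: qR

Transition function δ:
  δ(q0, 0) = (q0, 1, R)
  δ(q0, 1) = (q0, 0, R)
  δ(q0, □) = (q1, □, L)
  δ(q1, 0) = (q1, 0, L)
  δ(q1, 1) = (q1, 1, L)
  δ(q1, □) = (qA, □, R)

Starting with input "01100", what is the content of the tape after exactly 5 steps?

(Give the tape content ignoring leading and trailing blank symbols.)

Execution trace:
Initial: [q0]01100
Step 1: δ(q0, 0) = (q0, 1, R) → 1[q0]1100
Step 2: δ(q0, 1) = (q0, 0, R) → 10[q0]100
Step 3: δ(q0, 1) = (q0, 0, R) → 100[q0]00
Step 4: δ(q0, 0) = (q0, 1, R) → 1001[q0]0
Step 5: δ(q0, 0) = (q0, 1, R) → 10011[q0]□

After 5 steps, the tape (ignoring leading/trailing blanks) is: 10011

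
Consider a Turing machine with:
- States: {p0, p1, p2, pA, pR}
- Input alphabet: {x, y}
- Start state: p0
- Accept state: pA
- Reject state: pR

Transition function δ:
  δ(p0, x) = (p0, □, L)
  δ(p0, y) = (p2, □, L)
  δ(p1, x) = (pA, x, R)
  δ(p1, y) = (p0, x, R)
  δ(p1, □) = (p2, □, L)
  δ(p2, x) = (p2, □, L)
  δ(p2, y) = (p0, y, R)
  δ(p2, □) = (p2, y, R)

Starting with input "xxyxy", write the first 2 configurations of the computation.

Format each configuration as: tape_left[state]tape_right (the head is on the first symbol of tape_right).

Transitions applied:
Step 1: δ(p0, x) = (p0, □, L)

The first 2 configurations are:
[p0]xxyxy ⊢ [p0]□□xyxy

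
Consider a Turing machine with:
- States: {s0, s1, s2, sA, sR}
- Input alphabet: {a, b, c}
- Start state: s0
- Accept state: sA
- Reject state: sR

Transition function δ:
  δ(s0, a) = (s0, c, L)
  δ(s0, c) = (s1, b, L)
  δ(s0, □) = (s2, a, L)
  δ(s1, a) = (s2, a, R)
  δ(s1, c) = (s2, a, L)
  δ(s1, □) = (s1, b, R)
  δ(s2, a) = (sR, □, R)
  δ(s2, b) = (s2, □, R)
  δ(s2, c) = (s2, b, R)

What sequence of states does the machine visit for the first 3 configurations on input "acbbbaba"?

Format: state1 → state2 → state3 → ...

Execution trace:
Initial: [s0]acbbbaba
Step 1: δ(s0, a) = (s0, c, L) → [s0]□ccbbbaba
Step 2: δ(s0, □) = (s2, a, L) → [s2]□accbbbaba

No transition is defined for δ(s2, □). By convention the machine halts and rejects.

State sequence: s0 → s0 → s2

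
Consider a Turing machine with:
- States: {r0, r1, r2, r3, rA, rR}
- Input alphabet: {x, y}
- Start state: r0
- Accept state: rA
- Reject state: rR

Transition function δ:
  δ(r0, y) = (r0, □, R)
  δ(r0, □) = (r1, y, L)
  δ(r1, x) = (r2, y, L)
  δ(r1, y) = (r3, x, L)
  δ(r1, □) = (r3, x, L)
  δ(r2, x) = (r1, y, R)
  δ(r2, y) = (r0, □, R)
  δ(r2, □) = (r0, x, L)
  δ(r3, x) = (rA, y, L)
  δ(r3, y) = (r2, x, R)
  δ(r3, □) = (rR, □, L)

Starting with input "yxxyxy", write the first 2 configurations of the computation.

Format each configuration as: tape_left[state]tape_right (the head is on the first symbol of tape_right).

Transitions applied:
Step 1: δ(r0, y) = (r0, □, R)

The first 2 configurations are:
[r0]yxxyxy ⊢ □[r0]xxyxy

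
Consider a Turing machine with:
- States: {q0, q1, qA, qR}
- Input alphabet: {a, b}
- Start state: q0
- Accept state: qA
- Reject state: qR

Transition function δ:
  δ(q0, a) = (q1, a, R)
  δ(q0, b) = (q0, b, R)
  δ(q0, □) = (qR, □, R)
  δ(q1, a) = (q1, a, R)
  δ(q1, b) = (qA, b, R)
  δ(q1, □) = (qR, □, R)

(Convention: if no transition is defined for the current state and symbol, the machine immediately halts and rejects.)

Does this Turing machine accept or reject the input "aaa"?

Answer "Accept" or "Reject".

Execution trace:
Initial: [q0]aaa
Step 1: δ(q0, a) = (q1, a, R) → a[q1]aa
Step 2: δ(q1, a) = (q1, a, R) → aa[q1]a
Step 3: δ(q1, a) = (q1, a, R) → aaa[q1]□
Step 4: δ(q1, □) = (qR, □, R) → aaa□[qR]□

The machine reaches the reject state qR and halts.

Answer: Reject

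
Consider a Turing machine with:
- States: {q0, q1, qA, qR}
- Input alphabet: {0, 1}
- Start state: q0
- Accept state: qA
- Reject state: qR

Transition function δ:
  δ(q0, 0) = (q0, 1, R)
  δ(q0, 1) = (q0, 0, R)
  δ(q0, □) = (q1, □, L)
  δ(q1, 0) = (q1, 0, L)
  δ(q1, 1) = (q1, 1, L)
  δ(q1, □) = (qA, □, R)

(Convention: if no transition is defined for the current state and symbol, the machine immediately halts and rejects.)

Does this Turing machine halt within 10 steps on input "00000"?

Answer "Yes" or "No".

Execution trace:
Initial: [q0]00000
Step 1: δ(q0, 0) = (q0, 1, R) → 1[q0]0000
Step 2: δ(q0, 0) = (q0, 1, R) → 11[q0]000
Step 3: δ(q0, 0) = (q0, 1, R) → 111[q0]00
Step 4: δ(q0, 0) = (q0, 1, R) → 1111[q0]0
Step 5: δ(q0, 0) = (q0, 1, R) → 11111[q0]□
Step 6: δ(q0, □) = (q1, □, L) → 1111[q1]1□
Step 7: δ(q1, 1) = (q1, 1, L) → 111[q1]11□
Step 8: δ(q1, 1) = (q1, 1, L) → 11[q1]111□
Step 9: δ(q1, 1) = (q1, 1, L) → 1[q1]1111□
Step 10: δ(q1, 1) = (q1, 1, L) → [q1]11111□

The machine has not reached a halting state after 10 steps.
The machine did not halt within the 10-step bound.

Answer: No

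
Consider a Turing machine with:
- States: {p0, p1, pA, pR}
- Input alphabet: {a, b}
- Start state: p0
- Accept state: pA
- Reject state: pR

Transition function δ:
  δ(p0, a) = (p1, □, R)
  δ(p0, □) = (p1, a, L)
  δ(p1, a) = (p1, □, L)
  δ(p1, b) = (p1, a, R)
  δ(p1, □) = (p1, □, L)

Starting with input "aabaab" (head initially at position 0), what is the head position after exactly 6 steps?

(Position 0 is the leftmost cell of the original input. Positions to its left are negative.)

Execution trace (head position shown):
Step 0: [p0]aabaab  (head at position 0)
Step 1: move right → □[p1]abaab  (head at position 1)
Step 2: move left → [p1]□□baab  (head at position 0)
Step 3: move left → [p1]□□□baab  (head at position -1)
Step 4: move left → [p1]□□□□baab  (head at position -2)
Step 5: move left → [p1]□□□□□baab  (head at position -3)
Step 6: move left → [p1]□□□□□□baab  (head at position -4)

After 6 steps, the head is at position -4.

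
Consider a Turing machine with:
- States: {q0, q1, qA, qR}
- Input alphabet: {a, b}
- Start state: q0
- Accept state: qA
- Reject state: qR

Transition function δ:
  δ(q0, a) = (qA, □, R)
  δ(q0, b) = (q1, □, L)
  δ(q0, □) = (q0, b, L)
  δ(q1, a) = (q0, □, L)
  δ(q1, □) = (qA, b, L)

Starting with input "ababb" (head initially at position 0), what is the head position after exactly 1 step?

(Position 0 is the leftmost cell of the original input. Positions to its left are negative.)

Execution trace (head position shown):
Step 0: [q0]ababb  (head at position 0)
Step 1: move right → □[qA]babb  (head at position 1)

After 1 step, the head is at position 1.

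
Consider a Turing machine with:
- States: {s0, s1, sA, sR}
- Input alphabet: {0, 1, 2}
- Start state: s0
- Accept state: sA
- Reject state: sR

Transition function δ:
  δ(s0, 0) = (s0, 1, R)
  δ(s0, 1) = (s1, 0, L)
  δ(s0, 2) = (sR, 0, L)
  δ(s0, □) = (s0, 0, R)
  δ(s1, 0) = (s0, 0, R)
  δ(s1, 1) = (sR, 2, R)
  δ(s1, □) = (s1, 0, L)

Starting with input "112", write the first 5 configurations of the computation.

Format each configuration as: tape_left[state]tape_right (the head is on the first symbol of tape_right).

Transitions applied:
Step 1: δ(s0, 1) = (s1, 0, L)
Step 2: δ(s1, □) = (s1, 0, L)
Step 3: δ(s1, □) = (s1, 0, L)
Step 4: δ(s1, □) = (s1, 0, L)

The first 5 configurations are:
[s0]112 ⊢ [s1]□012 ⊢ [s1]□0012 ⊢ [s1]□00012 ⊢ [s1]□000012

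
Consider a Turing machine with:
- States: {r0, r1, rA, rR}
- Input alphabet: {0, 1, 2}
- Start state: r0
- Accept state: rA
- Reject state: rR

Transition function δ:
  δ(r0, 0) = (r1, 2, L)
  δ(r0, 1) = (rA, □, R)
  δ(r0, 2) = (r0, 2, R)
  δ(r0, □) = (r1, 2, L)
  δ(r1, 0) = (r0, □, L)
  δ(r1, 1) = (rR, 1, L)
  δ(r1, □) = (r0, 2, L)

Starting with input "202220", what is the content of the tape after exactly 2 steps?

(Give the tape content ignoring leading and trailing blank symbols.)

Execution trace:
Initial: [r0]202220
Step 1: δ(r0, 2) = (r0, 2, R) → 2[r0]02220
Step 2: δ(r0, 0) = (r1, 2, L) → [r1]222220

No transition is defined for δ(r1, 2). By convention the machine halts and rejects.

After 2 steps, the tape (ignoring leading/trailing blanks) is: 222220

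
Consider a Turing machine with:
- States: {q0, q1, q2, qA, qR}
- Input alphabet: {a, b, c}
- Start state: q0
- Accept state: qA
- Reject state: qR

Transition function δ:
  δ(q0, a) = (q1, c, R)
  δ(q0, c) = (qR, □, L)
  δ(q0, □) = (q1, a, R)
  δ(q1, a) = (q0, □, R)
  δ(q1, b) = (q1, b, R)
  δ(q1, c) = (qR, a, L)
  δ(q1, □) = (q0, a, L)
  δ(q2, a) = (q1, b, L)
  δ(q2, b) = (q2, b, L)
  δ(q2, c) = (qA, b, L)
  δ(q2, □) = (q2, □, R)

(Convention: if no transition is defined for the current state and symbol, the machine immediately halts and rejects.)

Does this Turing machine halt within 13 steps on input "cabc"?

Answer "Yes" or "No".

Execution trace:
Initial: [q0]cabc
Step 1: δ(q0, c) = (qR, □, L) → [qR]□□abc

The machine reaches the reject state qR and halts.
The machine halted after 1 step (within the 13-step bound).

Answer: Yes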